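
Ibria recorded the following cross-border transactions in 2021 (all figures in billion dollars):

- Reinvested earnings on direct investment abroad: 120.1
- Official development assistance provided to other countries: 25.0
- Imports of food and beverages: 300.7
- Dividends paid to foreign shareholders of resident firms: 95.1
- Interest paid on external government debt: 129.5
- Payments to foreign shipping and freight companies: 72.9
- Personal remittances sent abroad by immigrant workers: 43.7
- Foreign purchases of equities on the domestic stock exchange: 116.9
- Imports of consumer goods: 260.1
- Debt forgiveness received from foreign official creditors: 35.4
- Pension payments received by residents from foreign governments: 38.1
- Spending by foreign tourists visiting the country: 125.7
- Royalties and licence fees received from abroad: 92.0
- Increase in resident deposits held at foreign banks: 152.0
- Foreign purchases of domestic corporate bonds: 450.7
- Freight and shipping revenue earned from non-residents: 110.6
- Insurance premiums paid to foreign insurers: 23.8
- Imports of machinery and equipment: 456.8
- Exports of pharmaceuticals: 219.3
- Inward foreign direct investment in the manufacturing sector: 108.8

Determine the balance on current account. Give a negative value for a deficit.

Goods: -456.8 - 300.7 - 260.1 + 219.3 = -798.3
Services: 125.7 + 92.0 - 23.8 - 72.9 + 110.6 = 231.6
Primary income: 120.1 - 95.1 - 129.5 = -104.5
Secondary income: -25.0 - 43.7 + 38.1 = -30.6
Current account = (-798.3) + 231.6 + (-104.5) + (-30.6) = -701.8
(Excluded from the current account — financial account: foreign purchases of equities on the domestic stock exchange 116.9, increase in resident deposits held at foreign banks 152.0, foreign purchases of domestic corporate bonds 450.7, inward foreign direct investment in the manufacturing sector 108.8; capital account: debt forgiveness received from foreign official creditors 35.4.)

-701.8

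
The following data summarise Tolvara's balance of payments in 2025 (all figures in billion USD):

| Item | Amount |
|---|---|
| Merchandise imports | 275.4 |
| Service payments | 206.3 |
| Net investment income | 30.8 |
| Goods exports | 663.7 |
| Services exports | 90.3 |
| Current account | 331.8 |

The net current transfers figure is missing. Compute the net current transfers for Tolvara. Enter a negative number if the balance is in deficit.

Current account = goods balance + services balance + net primary income + net secondary income
Sum of the known components = 303.1
Net current transfers = CA - (known components) = 331.8 - 303.1 = 28.7

28.7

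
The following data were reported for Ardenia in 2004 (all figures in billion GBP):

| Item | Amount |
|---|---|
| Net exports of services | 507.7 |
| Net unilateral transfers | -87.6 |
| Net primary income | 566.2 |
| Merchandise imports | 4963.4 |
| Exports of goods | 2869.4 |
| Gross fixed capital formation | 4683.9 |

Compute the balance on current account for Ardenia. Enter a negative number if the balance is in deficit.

-1107.7

Goods balance = 2869.4 - 4963.4 = -2094.0
Services balance = 507.7
Trade balance (goods + services) = -2094.0 + 507.7 = -1586.3
Net primary income = 566.2
Net secondary income = -87.6
Current account = -1586.3 + 566.2 + (-87.6) = -1107.7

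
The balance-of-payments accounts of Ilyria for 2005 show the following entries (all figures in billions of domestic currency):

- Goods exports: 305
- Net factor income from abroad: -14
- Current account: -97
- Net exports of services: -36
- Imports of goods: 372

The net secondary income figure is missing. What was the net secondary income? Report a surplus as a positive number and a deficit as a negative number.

20

Current account = goods balance + services balance + net primary income + net secondary income
Sum of the known components = -117
Net secondary income = CA - (known components) = -97 - (-117) = 20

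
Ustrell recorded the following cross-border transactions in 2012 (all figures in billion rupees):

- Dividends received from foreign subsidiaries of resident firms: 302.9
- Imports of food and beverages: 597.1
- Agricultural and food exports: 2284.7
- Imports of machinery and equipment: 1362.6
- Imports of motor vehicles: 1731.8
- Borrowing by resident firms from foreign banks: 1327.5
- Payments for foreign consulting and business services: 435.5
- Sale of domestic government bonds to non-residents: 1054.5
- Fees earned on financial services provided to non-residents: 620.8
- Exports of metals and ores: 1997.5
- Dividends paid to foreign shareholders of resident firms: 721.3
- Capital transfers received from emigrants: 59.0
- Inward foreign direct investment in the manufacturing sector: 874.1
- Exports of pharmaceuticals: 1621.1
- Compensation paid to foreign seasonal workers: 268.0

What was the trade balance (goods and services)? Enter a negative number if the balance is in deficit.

2397.1

Goods: -1731.8 + 2284.7 + 1997.5 + 1621.1 - 597.1 - 1362.6 = 2211.8
Services: -435.5 + 620.8 = 185.3
Trade balance = 2211.8 + 185.3 = 2397.1
(Excluded from the trade balance — primary income: dividends received from foreign subsidiaries of resident firms 302.9, dividends paid to foreign shareholders of resident firms 721.3, compensation paid to foreign seasonal workers 268.0; financial account: borrowing by resident firms from foreign banks 1327.5, sale of domestic government bonds to non-residents 1054.5, inward foreign direct investment in the manufacturing sector 874.1; capital account: capital transfers received from emigrants 59.0.)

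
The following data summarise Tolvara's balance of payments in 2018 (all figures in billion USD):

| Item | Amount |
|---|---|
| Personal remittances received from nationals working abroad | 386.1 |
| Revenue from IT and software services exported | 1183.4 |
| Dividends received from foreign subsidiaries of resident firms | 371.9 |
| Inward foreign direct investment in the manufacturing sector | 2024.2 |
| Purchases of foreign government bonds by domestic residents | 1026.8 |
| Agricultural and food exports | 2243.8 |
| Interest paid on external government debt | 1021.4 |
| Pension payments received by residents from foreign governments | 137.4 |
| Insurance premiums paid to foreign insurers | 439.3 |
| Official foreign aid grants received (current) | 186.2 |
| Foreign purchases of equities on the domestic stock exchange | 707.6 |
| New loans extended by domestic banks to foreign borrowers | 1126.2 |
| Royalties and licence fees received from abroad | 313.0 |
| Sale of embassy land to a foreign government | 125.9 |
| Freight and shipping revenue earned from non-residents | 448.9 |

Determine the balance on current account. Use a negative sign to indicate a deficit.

Goods: 2243.8
Services: 448.9 - 439.3 + 1183.4 + 313.0 = 1506.0
Primary income: 371.9 - 1021.4 = -649.5
Secondary income: 386.1 + 137.4 + 186.2 = 709.7
Current account = 2243.8 + 1506.0 + (-649.5) + 709.7 = 3810.0
(Excluded from the current account — financial account: inward foreign direct investment in the manufacturing sector 2024.2, purchases of foreign government bonds by domestic residents 1026.8, foreign purchases of equities on the domestic stock exchange 707.6, new loans extended by domestic banks to foreign borrowers 1126.2; capital account: sale of embassy land to a foreign government 125.9.)

3810.0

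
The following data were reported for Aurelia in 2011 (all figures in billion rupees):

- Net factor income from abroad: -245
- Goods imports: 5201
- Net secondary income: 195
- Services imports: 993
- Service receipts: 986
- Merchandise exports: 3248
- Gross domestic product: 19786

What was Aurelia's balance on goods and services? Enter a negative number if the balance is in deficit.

-1960

Goods balance = 3248 - 5201 = -1953
Services balance = 986 - 993 = -7
Trade balance (goods + services) = -1953 + (-7) = -1960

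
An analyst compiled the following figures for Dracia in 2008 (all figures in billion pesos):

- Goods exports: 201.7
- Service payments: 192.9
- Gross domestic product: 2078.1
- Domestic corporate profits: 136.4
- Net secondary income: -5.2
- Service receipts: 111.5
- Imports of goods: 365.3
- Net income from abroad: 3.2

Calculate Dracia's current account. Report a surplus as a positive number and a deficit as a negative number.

-247.0

Goods balance = 201.7 - 365.3 = -163.6
Services balance = 111.5 - 192.9 = -81.4
Trade balance (goods + services) = -163.6 + (-81.4) = -245.0
Net primary income = 3.2
Net secondary income = -5.2
Current account = -245.0 + 3.2 + (-5.2) = -247.0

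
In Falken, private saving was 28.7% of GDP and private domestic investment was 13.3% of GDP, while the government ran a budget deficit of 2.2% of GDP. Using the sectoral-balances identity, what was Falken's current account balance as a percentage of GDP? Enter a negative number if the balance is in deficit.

By the sectoral-balances identity, CA = (S_private - I) + (T - G).
Private balance = 28.7 - 13.3 = 15.4
Government balance (T - G) = -2.2
CA = 15.4 + (-2.2) = 13.2

13.2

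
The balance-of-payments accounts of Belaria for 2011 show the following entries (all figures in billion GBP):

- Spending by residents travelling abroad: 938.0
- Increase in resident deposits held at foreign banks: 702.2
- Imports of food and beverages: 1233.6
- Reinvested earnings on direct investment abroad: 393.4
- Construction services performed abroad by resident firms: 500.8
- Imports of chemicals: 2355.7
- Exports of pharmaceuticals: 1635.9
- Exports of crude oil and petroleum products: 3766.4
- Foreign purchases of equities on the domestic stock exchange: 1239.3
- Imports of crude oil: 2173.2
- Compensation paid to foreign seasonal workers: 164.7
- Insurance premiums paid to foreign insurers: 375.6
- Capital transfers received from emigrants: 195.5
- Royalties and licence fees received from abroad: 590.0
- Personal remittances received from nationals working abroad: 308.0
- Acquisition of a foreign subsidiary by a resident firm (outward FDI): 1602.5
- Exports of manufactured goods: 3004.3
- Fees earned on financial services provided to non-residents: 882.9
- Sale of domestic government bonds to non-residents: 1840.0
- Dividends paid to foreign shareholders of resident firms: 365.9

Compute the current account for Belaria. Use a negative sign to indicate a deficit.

Goods: 3004.3 + 3766.4 - 2173.2 - 1233.6 + 1635.9 - 2355.7 = 2644.1
Services: 882.9 + 590.0 - 375.6 + 500.8 - 938.0 = 660.1
Primary income: 393.4 - 365.9 - 164.7 = -137.2
Secondary income: 308.0
Current account = 2644.1 + 660.1 + (-137.2) + 308.0 = 3475.0
(Excluded from the current account — financial account: increase in resident deposits held at foreign banks 702.2, foreign purchases of equities on the domestic stock exchange 1239.3, acquisition of a foreign subsidiary by a resident firm (outward FDI) 1602.5, sale of domestic government bonds to non-residents 1840.0; capital account: capital transfers received from emigrants 195.5.)

3475.0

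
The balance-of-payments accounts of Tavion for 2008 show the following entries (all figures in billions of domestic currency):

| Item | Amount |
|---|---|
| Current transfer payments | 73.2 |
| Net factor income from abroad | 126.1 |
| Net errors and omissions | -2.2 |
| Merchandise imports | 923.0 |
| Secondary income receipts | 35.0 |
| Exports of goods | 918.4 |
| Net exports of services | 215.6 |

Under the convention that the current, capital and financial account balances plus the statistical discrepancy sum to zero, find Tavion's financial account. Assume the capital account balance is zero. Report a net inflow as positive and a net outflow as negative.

Goods balance = 918.4 - 923.0 = -4.6
Services balance = 215.6
Trade balance (goods + services) = -4.6 + 215.6 = 211.0
Net primary income = 126.1
Net secondary income = 35.0 - 73.2 = -38.2
Current account = 211.0 + 126.1 + (-38.2) = 298.9
Financial account = -(298.9 + (-2.2)) = -296.7

-296.7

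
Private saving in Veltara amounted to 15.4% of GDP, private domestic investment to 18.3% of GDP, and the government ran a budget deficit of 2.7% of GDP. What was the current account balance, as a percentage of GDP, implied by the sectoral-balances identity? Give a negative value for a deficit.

By the sectoral-balances identity, CA = (S_private - I) + (T - G).
Private balance = 15.4 - 18.3 = -2.9
Government balance (T - G) = -2.7
CA = -2.9 + (-2.7) = -5.6

-5.6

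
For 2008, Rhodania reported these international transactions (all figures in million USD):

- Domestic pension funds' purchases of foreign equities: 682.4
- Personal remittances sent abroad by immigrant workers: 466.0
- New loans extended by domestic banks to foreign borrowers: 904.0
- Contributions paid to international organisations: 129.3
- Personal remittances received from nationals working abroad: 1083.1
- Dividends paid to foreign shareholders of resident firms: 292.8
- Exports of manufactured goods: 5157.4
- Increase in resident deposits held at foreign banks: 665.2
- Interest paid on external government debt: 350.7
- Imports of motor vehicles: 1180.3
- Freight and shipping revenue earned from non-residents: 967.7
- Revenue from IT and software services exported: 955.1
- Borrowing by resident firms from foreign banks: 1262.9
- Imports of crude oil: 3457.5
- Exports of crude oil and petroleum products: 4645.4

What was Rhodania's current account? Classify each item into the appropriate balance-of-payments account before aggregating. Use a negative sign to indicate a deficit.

Goods: -1180.3 + 5157.4 - 3457.5 + 4645.4 = 5165.0
Services: 955.1 + 967.7 = 1922.8
Primary income: -292.8 - 350.7 = -643.5
Secondary income: 1083.1 - 466.0 - 129.3 = 487.8
Current account = 5165.0 + 1922.8 + (-643.5) + 487.8 = 6932.1
(Excluded from the current account — financial account: domestic pension funds' purchases of foreign equities 682.4, new loans extended by domestic banks to foreign borrowers 904.0, increase in resident deposits held at foreign banks 665.2, borrowing by resident firms from foreign banks 1262.9.)

6932.1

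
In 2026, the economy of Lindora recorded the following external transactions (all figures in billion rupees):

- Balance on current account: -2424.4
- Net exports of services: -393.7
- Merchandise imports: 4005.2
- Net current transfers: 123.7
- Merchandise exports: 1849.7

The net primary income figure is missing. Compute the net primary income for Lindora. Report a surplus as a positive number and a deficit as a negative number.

1.1

Current account = goods balance + services balance + net primary income + net secondary income
Sum of the known components = -2425.5
Net primary income = CA - (known components) = -2424.4 - (-2425.5) = 1.1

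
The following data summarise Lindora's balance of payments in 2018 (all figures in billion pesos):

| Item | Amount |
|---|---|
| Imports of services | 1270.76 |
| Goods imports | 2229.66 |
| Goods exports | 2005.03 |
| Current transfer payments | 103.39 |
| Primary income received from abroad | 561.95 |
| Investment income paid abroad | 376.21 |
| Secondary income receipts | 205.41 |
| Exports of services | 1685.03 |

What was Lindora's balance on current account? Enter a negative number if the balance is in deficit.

Goods balance = 2005.03 - 2229.66 = -224.63
Services balance = 1685.03 - 1270.76 = 414.27
Trade balance (goods + services) = -224.63 + 414.27 = 189.64
Net primary income = 561.95 - 376.21 = 185.74
Net secondary income = 205.41 - 103.39 = 102.02
Current account = 189.64 + 185.74 + 102.02 = 477.40

477.40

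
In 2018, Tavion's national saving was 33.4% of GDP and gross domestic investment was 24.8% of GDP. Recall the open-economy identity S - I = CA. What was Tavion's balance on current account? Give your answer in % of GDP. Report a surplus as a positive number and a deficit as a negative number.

8.6

CA = S - I = 33.4 - 24.8 = 8.6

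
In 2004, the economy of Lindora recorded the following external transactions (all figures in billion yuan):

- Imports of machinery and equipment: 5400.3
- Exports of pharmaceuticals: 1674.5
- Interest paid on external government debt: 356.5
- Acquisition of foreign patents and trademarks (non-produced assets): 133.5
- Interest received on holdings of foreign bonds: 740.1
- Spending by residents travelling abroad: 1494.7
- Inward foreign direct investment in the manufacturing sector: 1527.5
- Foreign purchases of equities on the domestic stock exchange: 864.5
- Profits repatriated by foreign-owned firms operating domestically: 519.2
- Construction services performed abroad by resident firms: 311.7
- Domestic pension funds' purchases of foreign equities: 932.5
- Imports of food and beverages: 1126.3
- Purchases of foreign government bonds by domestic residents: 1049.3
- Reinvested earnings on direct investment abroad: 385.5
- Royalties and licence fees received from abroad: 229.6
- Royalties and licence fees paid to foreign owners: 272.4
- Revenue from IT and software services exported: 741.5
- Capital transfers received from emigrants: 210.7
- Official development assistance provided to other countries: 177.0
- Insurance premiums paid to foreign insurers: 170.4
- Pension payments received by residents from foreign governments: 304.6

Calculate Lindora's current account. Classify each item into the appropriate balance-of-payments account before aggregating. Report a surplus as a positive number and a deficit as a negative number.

-5129.3

Goods: 1674.5 - 5400.3 - 1126.3 = -4852.1
Services: 311.7 - 1494.7 + 229.6 - 170.4 + 741.5 - 272.4 = -654.7
Primary income: -519.2 + 385.5 + 740.1 - 356.5 = 249.9
Secondary income: -177.0 + 304.6 = 127.6
Current account = (-4852.1) + (-654.7) + 249.9 + 127.6 = -5129.3
(Excluded from the current account — capital account: acquisition of foreign patents and trademarks (non-produced assets) 133.5, capital transfers received from emigrants 210.7; financial account: inward foreign direct investment in the manufacturing sector 1527.5, foreign purchases of equities on the domestic stock exchange 864.5, domestic pension funds' purchases of foreign equities 932.5, purchases of foreign government bonds by domestic residents 1049.3.)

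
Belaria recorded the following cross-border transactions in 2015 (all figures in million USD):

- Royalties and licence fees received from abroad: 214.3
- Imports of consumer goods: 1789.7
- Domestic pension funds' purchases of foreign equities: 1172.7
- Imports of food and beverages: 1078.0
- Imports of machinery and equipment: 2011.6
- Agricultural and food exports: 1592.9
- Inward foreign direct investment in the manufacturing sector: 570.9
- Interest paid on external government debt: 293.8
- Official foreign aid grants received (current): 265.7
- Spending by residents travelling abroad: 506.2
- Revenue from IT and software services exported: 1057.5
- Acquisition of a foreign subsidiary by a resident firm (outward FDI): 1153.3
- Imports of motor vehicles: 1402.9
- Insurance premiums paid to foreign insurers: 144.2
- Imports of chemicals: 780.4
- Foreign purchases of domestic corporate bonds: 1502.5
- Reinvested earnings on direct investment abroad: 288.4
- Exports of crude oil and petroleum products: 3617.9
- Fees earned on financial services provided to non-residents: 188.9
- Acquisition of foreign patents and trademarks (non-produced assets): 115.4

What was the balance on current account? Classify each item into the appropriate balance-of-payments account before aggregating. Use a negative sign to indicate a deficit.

Goods: 1592.9 - 1078.0 + 3617.9 - 2011.6 - 780.4 - 1402.9 - 1789.7 = -1851.8
Services: -144.2 + 214.3 + 188.9 - 506.2 + 1057.5 = 810.3
Primary income: 288.4 - 293.8 = -5.4
Secondary income: 265.7
Current account = (-1851.8) + 810.3 + (-5.4) + 265.7 = -781.2
(Excluded from the current account — financial account: domestic pension funds' purchases of foreign equities 1172.7, inward foreign direct investment in the manufacturing sector 570.9, acquisition of a foreign subsidiary by a resident firm (outward FDI) 1153.3, foreign purchases of domestic corporate bonds 1502.5; capital account: acquisition of foreign patents and trademarks (non-produced assets) 115.4.)

-781.2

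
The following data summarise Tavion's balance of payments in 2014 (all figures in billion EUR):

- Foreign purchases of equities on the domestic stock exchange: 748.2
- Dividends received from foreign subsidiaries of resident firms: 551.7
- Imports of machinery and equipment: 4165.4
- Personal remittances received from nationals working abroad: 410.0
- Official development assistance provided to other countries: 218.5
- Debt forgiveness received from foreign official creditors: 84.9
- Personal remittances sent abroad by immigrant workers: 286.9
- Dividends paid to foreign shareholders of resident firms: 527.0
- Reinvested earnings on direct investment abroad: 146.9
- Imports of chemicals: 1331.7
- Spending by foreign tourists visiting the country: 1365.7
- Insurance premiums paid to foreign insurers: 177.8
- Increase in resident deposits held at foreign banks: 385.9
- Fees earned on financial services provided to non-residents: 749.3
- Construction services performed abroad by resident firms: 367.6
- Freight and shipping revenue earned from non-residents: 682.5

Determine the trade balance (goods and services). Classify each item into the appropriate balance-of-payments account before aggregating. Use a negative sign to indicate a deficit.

-2509.8

Goods: -1331.7 - 4165.4 = -5497.1
Services: 367.6 + 682.5 - 177.8 + 749.3 + 1365.7 = 2987.3
Trade balance = -5497.1 + 2987.3 = -2509.8
(Excluded from the trade balance — financial account: foreign purchases of equities on the domestic stock exchange 748.2, increase in resident deposits held at foreign banks 385.9; primary income: dividends received from foreign subsidiaries of resident firms 551.7, dividends paid to foreign shareholders of resident firms 527.0, reinvested earnings on direct investment abroad 146.9; secondary income: personal remittances received from nationals working abroad 410.0, official development assistance provided to other countries 218.5, personal remittances sent abroad by immigrant workers 286.9; capital account: debt forgiveness received from foreign official creditors 84.9.)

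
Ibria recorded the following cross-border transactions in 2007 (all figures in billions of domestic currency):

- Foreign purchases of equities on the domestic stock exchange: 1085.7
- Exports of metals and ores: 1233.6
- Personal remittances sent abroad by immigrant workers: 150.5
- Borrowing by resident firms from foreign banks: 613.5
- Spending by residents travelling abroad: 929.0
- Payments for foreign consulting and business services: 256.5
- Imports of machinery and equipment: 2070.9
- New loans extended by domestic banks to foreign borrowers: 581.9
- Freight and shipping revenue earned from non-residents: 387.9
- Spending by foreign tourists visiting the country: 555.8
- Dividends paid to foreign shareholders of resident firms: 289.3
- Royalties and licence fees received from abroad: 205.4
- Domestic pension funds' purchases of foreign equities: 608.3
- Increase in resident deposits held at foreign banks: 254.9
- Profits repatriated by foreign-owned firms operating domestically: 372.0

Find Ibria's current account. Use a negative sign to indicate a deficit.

Goods: 1233.6 - 2070.9 = -837.3
Services: -929.0 - 256.5 + 555.8 + 205.4 + 387.9 = -36.4
Primary income: -372.0 - 289.3 = -661.3
Secondary income: -150.5
Current account = (-837.3) + (-36.4) + (-661.3) + (-150.5) = -1685.5
(Excluded from the current account — financial account: foreign purchases of equities on the domestic stock exchange 1085.7, borrowing by resident firms from foreign banks 613.5, new loans extended by domestic banks to foreign borrowers 581.9, domestic pension funds' purchases of foreign equities 608.3, increase in resident deposits held at foreign banks 254.9.)

-1685.5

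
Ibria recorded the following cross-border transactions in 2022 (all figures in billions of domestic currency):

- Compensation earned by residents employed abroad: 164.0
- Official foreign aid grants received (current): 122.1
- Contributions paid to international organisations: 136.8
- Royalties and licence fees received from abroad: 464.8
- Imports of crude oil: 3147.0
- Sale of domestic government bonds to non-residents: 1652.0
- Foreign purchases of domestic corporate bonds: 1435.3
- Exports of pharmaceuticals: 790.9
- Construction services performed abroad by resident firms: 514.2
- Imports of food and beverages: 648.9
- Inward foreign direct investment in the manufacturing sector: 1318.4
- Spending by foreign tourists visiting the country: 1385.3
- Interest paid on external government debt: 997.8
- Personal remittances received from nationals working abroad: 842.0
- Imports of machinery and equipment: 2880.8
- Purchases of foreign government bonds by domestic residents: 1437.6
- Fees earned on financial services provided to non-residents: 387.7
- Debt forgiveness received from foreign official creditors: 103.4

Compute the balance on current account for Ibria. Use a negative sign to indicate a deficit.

-3140.3

Goods: 790.9 - 648.9 - 3147.0 - 2880.8 = -5885.8
Services: 464.8 + 387.7 + 1385.3 + 514.2 = 2752.0
Primary income: -997.8 + 164.0 = -833.8
Secondary income: 122.1 - 136.8 + 842.0 = 827.3
Current account = (-5885.8) + 2752.0 + (-833.8) + 827.3 = -3140.3
(Excluded from the current account — financial account: sale of domestic government bonds to non-residents 1652.0, foreign purchases of domestic corporate bonds 1435.3, inward foreign direct investment in the manufacturing sector 1318.4, purchases of foreign government bonds by domestic residents 1437.6; capital account: debt forgiveness received from foreign official creditors 103.4.)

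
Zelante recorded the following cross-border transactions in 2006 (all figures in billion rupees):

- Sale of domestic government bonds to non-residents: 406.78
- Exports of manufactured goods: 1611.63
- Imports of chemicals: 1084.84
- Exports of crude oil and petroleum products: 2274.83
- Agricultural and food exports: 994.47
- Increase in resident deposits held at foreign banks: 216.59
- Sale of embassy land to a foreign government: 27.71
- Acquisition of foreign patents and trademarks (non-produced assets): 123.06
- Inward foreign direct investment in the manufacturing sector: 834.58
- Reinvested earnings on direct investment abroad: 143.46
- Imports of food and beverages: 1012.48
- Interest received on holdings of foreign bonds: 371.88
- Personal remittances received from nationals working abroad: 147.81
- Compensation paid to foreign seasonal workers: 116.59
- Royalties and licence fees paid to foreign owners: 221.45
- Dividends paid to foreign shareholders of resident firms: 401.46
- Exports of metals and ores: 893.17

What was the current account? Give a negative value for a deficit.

3600.43

Goods: 1611.63 + 893.17 - 1084.84 - 1012.48 + 994.47 + 2274.83 = 3676.78
Services: -221.45
Primary income: -401.46 + 143.46 - 116.59 + 371.88 = -2.71
Secondary income: 147.81
Current account = 3676.78 + (-221.45) + (-2.71) + 147.81 = 3600.43
(Excluded from the current account — financial account: sale of domestic government bonds to non-residents 406.78, increase in resident deposits held at foreign banks 216.59, inward foreign direct investment in the manufacturing sector 834.58; capital account: sale of embassy land to a foreign government 27.71, acquisition of foreign patents and trademarks (non-produced assets) 123.06.)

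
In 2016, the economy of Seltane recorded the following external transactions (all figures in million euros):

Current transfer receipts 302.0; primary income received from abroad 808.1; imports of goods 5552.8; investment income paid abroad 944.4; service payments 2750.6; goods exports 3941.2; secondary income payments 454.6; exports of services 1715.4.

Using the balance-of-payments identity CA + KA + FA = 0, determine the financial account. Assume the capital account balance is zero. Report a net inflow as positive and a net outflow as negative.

Goods balance = 3941.2 - 5552.8 = -1611.6
Services balance = 1715.4 - 2750.6 = -1035.2
Trade balance (goods + services) = -1611.6 + (-1035.2) = -2646.8
Net primary income = 808.1 - 944.4 = -136.3
Net secondary income = 302.0 - 454.6 = -152.6
Current account = -2646.8 + (-136.3) + (-152.6) = -2935.7
Financial account = -(-2935.7) = 2935.7

2935.7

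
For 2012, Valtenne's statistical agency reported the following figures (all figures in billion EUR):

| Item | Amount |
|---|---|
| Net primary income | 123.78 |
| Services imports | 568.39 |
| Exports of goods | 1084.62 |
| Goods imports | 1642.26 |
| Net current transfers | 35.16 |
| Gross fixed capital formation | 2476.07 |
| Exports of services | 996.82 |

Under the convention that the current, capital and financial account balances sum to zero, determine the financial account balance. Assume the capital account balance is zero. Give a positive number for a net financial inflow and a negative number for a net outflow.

Goods balance = 1084.62 - 1642.26 = -557.64
Services balance = 996.82 - 568.39 = 428.43
Trade balance (goods + services) = -557.64 + 428.43 = -129.21
Net primary income = 123.78
Net secondary income = 35.16
Current account = -129.21 + 123.78 + 35.16 = 29.73
Financial account = -(29.73) = -29.73

-29.73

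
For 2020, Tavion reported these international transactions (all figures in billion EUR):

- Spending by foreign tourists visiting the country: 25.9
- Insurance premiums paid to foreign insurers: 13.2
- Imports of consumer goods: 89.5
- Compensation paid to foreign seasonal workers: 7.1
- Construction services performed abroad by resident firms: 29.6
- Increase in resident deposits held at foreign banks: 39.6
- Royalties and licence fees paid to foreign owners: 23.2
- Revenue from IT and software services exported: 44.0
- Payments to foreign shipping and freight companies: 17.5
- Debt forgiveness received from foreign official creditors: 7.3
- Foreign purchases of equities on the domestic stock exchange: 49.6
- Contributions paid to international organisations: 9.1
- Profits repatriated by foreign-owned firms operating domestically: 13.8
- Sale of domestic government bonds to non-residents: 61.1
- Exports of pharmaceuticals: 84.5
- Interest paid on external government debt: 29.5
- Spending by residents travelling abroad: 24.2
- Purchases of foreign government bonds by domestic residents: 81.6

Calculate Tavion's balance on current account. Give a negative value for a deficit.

-43.1

Goods: 84.5 - 89.5 = -5.0
Services: -17.5 + 29.6 - 13.2 - 24.2 + 25.9 - 23.2 + 44.0 = 21.4
Primary income: -7.1 - 13.8 - 29.5 = -50.4
Secondary income: -9.1
Current account = (-5.0) + 21.4 + (-50.4) + (-9.1) = -43.1
(Excluded from the current account — financial account: increase in resident deposits held at foreign banks 39.6, foreign purchases of equities on the domestic stock exchange 49.6, sale of domestic government bonds to non-residents 61.1, purchases of foreign government bonds by domestic residents 81.6; capital account: debt forgiveness received from foreign official creditors 7.3.)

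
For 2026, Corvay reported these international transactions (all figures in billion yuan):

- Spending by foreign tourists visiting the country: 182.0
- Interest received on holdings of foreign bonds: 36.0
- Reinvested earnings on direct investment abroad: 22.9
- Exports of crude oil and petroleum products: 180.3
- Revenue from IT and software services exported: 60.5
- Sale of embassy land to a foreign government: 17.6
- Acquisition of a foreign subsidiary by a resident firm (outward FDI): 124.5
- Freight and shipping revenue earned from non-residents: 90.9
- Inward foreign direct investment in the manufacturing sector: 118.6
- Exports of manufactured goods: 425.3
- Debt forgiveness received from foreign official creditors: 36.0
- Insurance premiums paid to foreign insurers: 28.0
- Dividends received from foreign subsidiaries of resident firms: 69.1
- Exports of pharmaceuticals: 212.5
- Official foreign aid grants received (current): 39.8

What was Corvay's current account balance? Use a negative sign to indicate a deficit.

1291.3

Goods: 212.5 + 180.3 + 425.3 = 818.1
Services: 90.9 + 182.0 + 60.5 - 28.0 = 305.4
Primary income: 36.0 + 22.9 + 69.1 = 128.0
Secondary income: 39.8
Current account = 818.1 + 305.4 + 128.0 + 39.8 = 1291.3
(Excluded from the current account — capital account: sale of embassy land to a foreign government 17.6, debt forgiveness received from foreign official creditors 36.0; financial account: acquisition of a foreign subsidiary by a resident firm (outward FDI) 124.5, inward foreign direct investment in the manufacturing sector 118.6.)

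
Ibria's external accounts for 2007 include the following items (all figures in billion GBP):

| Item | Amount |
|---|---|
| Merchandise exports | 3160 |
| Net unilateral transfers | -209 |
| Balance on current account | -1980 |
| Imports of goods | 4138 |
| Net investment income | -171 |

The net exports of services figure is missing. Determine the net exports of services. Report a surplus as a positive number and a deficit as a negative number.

-622

Current account = goods balance + services balance + net primary income + net secondary income
Sum of the known components = -1358
Net exports of services = CA - (known components) = -1980 - (-1358) = -622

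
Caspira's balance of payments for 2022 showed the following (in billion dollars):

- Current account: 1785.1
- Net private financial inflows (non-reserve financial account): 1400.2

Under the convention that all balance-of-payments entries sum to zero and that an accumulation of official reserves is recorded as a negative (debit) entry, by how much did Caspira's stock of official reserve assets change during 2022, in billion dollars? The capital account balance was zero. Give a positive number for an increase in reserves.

Official reserve transactions balance = -(1785.1 + 1400.2) = -3185.3
An accumulation of reserves is recorded as a debit (negative entry), so the change in the stock of reserves is the negative of that balance.
Change in official reserves = -(-3185.3) = 3185.3

3185.3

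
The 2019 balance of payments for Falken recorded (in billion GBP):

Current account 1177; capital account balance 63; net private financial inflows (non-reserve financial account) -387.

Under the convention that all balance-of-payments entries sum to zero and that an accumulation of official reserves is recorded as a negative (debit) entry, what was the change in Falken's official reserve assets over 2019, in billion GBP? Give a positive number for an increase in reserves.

Official reserve transactions balance = -(1177 + 63 + (-387)) = -853
An accumulation of reserves is recorded as a debit (negative entry), so the change in the stock of reserves is the negative of that balance.
Change in official reserves = -(-853) = 853

853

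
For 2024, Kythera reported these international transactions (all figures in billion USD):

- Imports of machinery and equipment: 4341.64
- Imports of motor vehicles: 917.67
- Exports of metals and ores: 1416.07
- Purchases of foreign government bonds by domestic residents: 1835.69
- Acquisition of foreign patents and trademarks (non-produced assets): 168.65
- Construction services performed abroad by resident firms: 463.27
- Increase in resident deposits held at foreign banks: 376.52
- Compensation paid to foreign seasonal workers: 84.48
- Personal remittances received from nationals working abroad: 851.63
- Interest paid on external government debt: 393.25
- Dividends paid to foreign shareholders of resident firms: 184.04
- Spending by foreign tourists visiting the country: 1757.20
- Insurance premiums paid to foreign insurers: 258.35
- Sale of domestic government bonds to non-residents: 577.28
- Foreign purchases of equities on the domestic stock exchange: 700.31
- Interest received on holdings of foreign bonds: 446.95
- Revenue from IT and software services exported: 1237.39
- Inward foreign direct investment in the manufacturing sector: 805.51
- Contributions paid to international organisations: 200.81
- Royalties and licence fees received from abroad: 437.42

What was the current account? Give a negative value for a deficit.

Goods: -917.67 - 4341.64 + 1416.07 = -3843.24
Services: -258.35 + 1237.39 + 437.42 + 1757.20 + 463.27 = 3636.93
Primary income: -184.04 + 446.95 - 393.25 - 84.48 = -214.82
Secondary income: 851.63 - 200.81 = 650.82
Current account = (-3843.24) + 3636.93 + (-214.82) + 650.82 = 229.69
(Excluded from the current account — financial account: purchases of foreign government bonds by domestic residents 1835.69, increase in resident deposits held at foreign banks 376.52, sale of domestic government bonds to non-residents 577.28, foreign purchases of equities on the domestic stock exchange 700.31, inward foreign direct investment in the manufacturing sector 805.51; capital account: acquisition of foreign patents and trademarks (non-produced assets) 168.65.)

229.69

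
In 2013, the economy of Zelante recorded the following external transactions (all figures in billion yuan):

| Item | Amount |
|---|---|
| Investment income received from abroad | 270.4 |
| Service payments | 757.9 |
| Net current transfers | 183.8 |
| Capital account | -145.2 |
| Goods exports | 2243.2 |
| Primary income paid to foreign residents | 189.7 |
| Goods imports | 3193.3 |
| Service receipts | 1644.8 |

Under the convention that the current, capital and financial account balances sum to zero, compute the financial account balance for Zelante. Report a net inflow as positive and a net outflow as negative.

Goods balance = 2243.2 - 3193.3 = -950.1
Services balance = 1644.8 - 757.9 = 886.9
Trade balance (goods + services) = -950.1 + 886.9 = -63.2
Net primary income = 270.4 - 189.7 = 80.7
Net secondary income = 183.8
Current account = -63.2 + 80.7 + 183.8 = 201.3
Financial account = -(201.3 + (-145.2)) = -56.1

-56.1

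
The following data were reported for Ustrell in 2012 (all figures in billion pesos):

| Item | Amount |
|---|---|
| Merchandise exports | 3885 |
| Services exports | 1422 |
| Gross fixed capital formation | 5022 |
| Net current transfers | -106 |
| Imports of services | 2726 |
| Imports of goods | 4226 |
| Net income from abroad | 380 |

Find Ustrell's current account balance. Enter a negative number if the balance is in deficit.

Goods balance = 3885 - 4226 = -341
Services balance = 1422 - 2726 = -1304
Trade balance (goods + services) = -341 + (-1304) = -1645
Net primary income = 380
Net secondary income = -106
Current account = -1645 + 380 + (-106) = -1371

-1371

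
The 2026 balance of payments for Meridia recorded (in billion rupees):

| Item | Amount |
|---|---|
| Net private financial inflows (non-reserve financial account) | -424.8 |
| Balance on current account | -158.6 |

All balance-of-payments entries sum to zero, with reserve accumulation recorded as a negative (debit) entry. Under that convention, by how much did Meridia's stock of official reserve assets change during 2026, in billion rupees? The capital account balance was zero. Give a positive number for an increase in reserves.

Official reserve transactions balance = -((-158.6) + (-424.8)) = 583.4
An accumulation of reserves is recorded as a debit (negative entry), so the change in the stock of reserves is the negative of that balance.
Change in official reserves = -(583.4) = -583.4

-583.4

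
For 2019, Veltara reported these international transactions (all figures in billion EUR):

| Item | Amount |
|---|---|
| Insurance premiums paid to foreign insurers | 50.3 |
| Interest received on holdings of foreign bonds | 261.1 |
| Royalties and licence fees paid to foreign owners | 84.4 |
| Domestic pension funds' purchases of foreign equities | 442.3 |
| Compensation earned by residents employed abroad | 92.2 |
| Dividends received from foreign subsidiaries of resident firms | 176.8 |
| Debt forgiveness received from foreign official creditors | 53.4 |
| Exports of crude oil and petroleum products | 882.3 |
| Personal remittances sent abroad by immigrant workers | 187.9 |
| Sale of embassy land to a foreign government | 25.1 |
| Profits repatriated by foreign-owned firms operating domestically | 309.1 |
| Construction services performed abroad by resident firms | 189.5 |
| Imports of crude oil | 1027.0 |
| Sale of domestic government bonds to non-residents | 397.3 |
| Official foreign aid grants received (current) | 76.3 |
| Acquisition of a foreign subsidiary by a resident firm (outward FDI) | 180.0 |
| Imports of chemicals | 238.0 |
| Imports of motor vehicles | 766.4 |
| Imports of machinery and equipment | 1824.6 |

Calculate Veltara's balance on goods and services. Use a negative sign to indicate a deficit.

-2918.9

Goods: -1027.0 - 238.0 - 766.4 + 882.3 - 1824.6 = -2973.7
Services: 189.5 - 50.3 - 84.4 = 54.8
Trade balance = -2973.7 + 54.8 = -2918.9
(Excluded from the trade balance — primary income: interest received on holdings of foreign bonds 261.1, compensation earned by residents employed abroad 92.2, dividends received from foreign subsidiaries of resident firms 176.8, profits repatriated by foreign-owned firms operating domestically 309.1; financial account: domestic pension funds' purchases of foreign equities 442.3, sale of domestic government bonds to non-residents 397.3, acquisition of a foreign subsidiary by a resident firm (outward FDI) 180.0; capital account: debt forgiveness received from foreign official creditors 53.4, sale of embassy land to a foreign government 25.1; secondary income: personal remittances sent abroad by immigrant workers 187.9, official foreign aid grants received (current) 76.3.)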